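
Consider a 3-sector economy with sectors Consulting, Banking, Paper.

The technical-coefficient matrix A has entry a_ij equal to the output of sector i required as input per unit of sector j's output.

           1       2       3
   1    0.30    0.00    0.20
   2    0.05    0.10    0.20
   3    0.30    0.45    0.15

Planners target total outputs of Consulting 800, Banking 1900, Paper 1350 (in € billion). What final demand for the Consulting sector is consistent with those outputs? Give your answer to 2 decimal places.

d_1 = 290.00

I − A =
  [   0.70     0.00    -0.20]
  [  -0.05     0.90    -0.20]
  [  -0.30    -0.45     0.85]
d = (I − A) x:
  d_1 = (+0.70)·800 + (+0.00)·1900 + (-0.20)·1350 = 290.00
  d_2 = (-0.05)·800 + (+0.90)·1900 + (-0.20)·1350 = 1400.00
  d_3 = (-0.30)·800 + (-0.45)·1900 + (+0.85)·1350 = 52.50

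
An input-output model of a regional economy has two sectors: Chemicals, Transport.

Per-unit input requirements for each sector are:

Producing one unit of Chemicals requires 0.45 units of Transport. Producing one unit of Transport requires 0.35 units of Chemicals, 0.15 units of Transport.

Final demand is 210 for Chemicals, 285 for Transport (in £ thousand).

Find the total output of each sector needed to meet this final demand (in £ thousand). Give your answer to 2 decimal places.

x_C = 401.81, x_T = 548.01

I − A =
  [   1.00    -0.35]
  [  -0.45     0.85]
det(I−A) = (1.00)(0.85) − (-0.35)(-0.45) = 0.6925
adj(I−A) = [[0.85, 0.35], [0.45, 1.00]]
(I − A)⁻¹ = adj(I−A) / det(I−A) ≈
  [   1.2274     0.5054]
  [   0.6498     1.4440]
x = (I − A)⁻¹ d = adj(I−A)·d / det(I−A), with det(I−A) = 0.6925:
  x_C = (0.85·210 + 0.35·285) / 0.6925 = 278.25 / 0.6925 ≈ 401.81
  x_T = (0.45·210 + 1.00·285) / 0.6925 = 379.50 / 0.6925 ≈ 548.01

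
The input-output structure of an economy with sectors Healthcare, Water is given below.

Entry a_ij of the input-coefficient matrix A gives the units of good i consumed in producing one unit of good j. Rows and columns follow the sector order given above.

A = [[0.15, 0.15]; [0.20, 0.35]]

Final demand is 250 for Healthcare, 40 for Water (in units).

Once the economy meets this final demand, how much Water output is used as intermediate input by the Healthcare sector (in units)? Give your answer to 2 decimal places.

I − A =
  [   0.85    -0.15]
  [  -0.20     0.65]
det(I−A) = (0.85)(0.65) − (-0.15)(-0.20) = 0.5225
adj(I−A) = [[0.65, 0.15], [0.20, 0.85]]
(I − A)⁻¹ = adj(I−A) / det(I−A) ≈
  [   1.2440     0.2871]
  [   0.3828     1.6268]
First solve x = (I − A)⁻¹ d = adj(I−A)·d / det(I−A); in particular x_H = (0.65·250 + 0.15·40) / 0.5225 = 168.50 / 0.5225 ≈ 322.4880.
Intermediate flow from W to H: z_WH = a_WH · x_H = 0.20 × 168.50 / 0.5225 = 33.70 / 0.5225 ≈ 64.50.

z_WH = 64.50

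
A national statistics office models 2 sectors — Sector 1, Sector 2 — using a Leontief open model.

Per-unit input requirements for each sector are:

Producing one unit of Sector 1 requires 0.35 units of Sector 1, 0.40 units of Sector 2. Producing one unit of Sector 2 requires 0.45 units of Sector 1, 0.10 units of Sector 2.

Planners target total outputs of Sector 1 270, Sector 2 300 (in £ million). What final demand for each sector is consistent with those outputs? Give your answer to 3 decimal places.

I − A =
  [   0.65    -0.45]
  [  -0.40     0.90]
d = (I − A) x:
  d_1 = (+0.65)·270 + (-0.45)·300 = 40.500
  d_2 = (-0.40)·270 + (+0.90)·300 = 162.000

d_1 = 40.500, d_2 = 162.000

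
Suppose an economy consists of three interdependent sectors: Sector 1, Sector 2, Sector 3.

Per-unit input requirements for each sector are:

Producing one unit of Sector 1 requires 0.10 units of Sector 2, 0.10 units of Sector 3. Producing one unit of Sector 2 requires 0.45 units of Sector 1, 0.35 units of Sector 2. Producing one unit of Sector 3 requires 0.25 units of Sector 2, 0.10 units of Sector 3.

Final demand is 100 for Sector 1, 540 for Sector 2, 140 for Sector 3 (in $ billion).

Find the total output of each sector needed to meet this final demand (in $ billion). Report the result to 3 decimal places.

I − A =
  [   1.00    -0.45     0.00]
  [  -0.10     0.65    -0.25]
  [  -0.10     0.00     0.90]
Cofactors of I−A, C_ij = (−1)^(i+j)·(minor ij) (rows/columns in the sector order above):
  C_11 = (0.65)(0.90) − (-0.25)(0.00) = 0.5850
  C_12 = −[(-0.10)(0.90) − (-0.25)(-0.10)] = 0.1150
  C_13 = (-0.10)(0.00) − (0.65)(-0.10) = 0.0650
  C_21 = −[(-0.45)(0.90) − (0.00)(0.00)] = 0.4050
  C_22 = (1.00)(0.90) − (0.00)(-0.10) = 0.9000
  C_23 = −[(1.00)(0.00) − (-0.45)(-0.10)] = 0.0450
  C_31 = (-0.45)(-0.25) − (0.00)(0.65) = 0.1125
  C_32 = −[(1.00)(-0.25) − (0.00)(-0.10)] = 0.2500
  C_33 = (1.00)(0.65) − (-0.45)(-0.10) = 0.6050
det(I−A) = Σ_j (I−A)_1j·C_1j = (1.00)(0.5850) + (-0.45)(0.1150) + (0.00)(0.0650) = 0.53325
adj(I−A) = Cᵀ =
  [ 0.5850   0.4050   0.1125]
  [ 0.1150   0.9000   0.2500]
  [ 0.0650   0.0450   0.6050]
(I − A)⁻¹ = adj(I−A) / det(I−A) ≈
  [   1.0970     0.7595     0.2110]
  [   0.2157     1.6878     0.4688]
  [   0.1219     0.0844     1.1346]
x = (I − A)⁻¹ d = adj(I−A)·d / det(I−A), with det(I−A) = 0.53325:
  x_1 = (0.5850·100 + 0.4050·540 + 0.1125·140) / 0.53325 = 292.95 / 0.53325 ≈ 549.367
  x_2 = (0.1150·100 + 0.9000·540 + 0.2500·140) / 0.53325 = 532.50 / 0.53325 ≈ 998.594
  x_3 = (0.0650·100 + 0.0450·540 + 0.6050·140) / 0.53325 = 115.50 / 0.53325 ≈ 216.596

x_1 = 549.367, x_2 = 998.594, x_3 = 216.596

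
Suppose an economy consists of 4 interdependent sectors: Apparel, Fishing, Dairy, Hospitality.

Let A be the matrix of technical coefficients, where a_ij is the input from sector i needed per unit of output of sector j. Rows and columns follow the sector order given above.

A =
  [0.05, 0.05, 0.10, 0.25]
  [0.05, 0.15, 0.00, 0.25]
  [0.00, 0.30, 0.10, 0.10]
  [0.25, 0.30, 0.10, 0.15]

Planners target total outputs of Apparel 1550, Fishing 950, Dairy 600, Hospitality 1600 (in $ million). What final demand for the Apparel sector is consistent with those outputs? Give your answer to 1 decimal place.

I − A =
  [   0.95    -0.05    -0.10    -0.25]
  [  -0.05     0.85     0.00    -0.25]
  [   0.00    -0.30     0.90    -0.10]
  [  -0.25    -0.30    -0.10     0.85]
d = (I − A) x:
  d_1 = (+0.95)·1550 + (-0.05)·950 + (-0.10)·600 + (-0.25)·1600 = 965.0
  d_2 = (-0.05)·1550 + (+0.85)·950 + (+0.00)·600 + (-0.25)·1600 = 330.0
  d_3 = (+0.00)·1550 + (-0.30)·950 + (+0.90)·600 + (-0.10)·1600 = 95.0
  d_4 = (-0.25)·1550 + (-0.30)·950 + (-0.10)·600 + (+0.85)·1600 = 627.5

d_1 = 965.0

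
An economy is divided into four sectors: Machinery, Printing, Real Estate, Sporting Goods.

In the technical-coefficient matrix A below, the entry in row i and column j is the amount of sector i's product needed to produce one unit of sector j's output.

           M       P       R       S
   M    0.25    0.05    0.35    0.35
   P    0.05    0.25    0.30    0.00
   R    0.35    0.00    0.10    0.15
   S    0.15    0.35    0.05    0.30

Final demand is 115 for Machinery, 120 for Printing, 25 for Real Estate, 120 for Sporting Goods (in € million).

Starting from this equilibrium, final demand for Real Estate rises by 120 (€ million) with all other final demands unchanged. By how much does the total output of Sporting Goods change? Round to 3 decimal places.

Δx_S = 91.226

I − A =
  [   0.75    -0.05    -0.35    -0.35]
  [  -0.05     0.75    -0.30     0.00]
  [  -0.35     0.00     0.90    -0.15]
  [  -0.15    -0.35    -0.05     0.70]
Compute the cofactors C_ij = (−1)^(i+j)·(3×3 minor ij) of I−A; the adjugate is their transpose:
adj(I−A) = Cᵀ =
  [ 0.451125   0.159750   0.244125   0.277875]
  [ 0.111375   0.319875   0.154875   0.088875]
  [ 0.203250   0.095625   0.346500   0.175875]
  [ 0.166875   0.201000   0.154500   0.406875]
det(I−A) = Σ_j (I−A)_1j·C_1j = (0.75)(0.451125) + (-0.05)(0.111375) + (-0.35)(0.203250) + (-0.35)(0.166875) = 0.20323125
(I − A)⁻¹ = adj(I−A) / det(I−A) ≈
  [   2.2198     0.7861     1.2012     1.3673]
  [   0.5480     1.5739     0.7621     0.4373]
  [   1.0001     0.4705     1.7050     0.8654]
  [   0.8211     0.9890     0.7602     2.0020]
Δx = (I − A)⁻¹ Δd with Δd having +120 in the Real Estate component and 0 elsewhere.
So Δx_S = L_SR · (+120), where L_SR = adj(I−A)_SR / det(I−A) = 0.154500 / 0.20323125.
Δx_S = 0.154500 × (+120) / 0.20323125 = 18.54 / 0.20323125 ≈ 91.226.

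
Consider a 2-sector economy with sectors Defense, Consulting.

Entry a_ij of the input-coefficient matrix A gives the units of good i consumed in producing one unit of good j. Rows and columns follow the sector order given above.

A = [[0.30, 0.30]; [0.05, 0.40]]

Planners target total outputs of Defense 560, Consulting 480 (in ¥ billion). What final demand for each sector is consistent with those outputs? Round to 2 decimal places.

I − A =
  [   0.70    -0.30]
  [  -0.05     0.60]
d = (I − A) x:
  d_1 = (+0.70)·560 + (-0.30)·480 = 248.00
  d_2 = (-0.05)·560 + (+0.60)·480 = 260.00

d_1 = 248.00, d_2 = 260.00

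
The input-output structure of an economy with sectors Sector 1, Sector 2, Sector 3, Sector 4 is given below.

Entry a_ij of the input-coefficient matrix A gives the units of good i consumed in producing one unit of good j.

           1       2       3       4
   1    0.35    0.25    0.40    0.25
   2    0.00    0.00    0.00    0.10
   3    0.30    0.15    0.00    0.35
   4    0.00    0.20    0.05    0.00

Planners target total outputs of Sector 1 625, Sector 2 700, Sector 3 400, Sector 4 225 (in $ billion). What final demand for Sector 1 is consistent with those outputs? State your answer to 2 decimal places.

I − A =
  [   0.65    -0.25    -0.40    -0.25]
  [   0.00     1.00     0.00    -0.10]
  [  -0.30    -0.15     1.00    -0.35]
  [   0.00    -0.20    -0.05     1.00]
d = (I − A) x:
  d_1 = (+0.65)·625 + (-0.25)·700 + (-0.40)·400 + (-0.25)·225 = 15.00
  d_2 = (+0.00)·625 + (+1.00)·700 + (+0.00)·400 + (-0.10)·225 = 677.50
  d_3 = (-0.30)·625 + (-0.15)·700 + (+1.00)·400 + (-0.35)·225 = 28.75
  d_4 = (+0.00)·625 + (-0.20)·700 + (-0.05)·400 + (+1.00)·225 = 65.00

d_1 = 15.00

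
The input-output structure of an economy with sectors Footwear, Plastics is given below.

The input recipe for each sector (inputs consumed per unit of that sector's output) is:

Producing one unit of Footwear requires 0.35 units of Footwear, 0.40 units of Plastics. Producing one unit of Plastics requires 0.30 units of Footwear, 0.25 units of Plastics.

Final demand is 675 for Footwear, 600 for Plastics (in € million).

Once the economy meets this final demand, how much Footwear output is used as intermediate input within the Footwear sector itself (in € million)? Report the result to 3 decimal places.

z_11 = 653.571

I − A =
  [   0.65    -0.30]
  [  -0.40     0.75]
det(I−A) = (0.65)(0.75) − (-0.30)(-0.40) = 0.3675
adj(I−A) = [[0.75, 0.30], [0.40, 0.65]]
(I − A)⁻¹ = adj(I−A) / det(I−A) ≈
  [   2.0408     0.8163]
  [   1.0884     1.7687]
First solve x = (I − A)⁻¹ d = adj(I−A)·d / det(I−A); in particular x_1 = (0.75·675 + 0.30·600) / 0.3675 = 686.25 / 0.3675 ≈ 1867.34694.
Intermediate flow from 1 to 1: z_11 = a_11 · x_1 = 0.35 × 686.25 / 0.3675 = 240.1875 / 0.3675 ≈ 653.571.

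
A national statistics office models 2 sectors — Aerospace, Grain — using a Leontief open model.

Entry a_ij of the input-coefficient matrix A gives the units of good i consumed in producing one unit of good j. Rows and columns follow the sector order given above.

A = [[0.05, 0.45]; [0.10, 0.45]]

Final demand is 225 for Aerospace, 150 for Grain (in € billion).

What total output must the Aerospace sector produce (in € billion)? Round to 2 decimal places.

x_1 = 400.52

I − A =
  [   0.95    -0.45]
  [  -0.10     0.55]
det(I−A) = (0.95)(0.55) − (-0.45)(-0.10) = 0.4775
adj(I−A) = [[0.55, 0.45], [0.10, 0.95]]
(I − A)⁻¹ = adj(I−A) / det(I−A) ≈
  [   1.1518     0.9424]
  [   0.2094     1.9895]
x = (I − A)⁻¹ d = adj(I−A)·d / det(I−A), with det(I−A) = 0.4775:
  x_1 = (0.55·225 + 0.45·150) / 0.4775 = 191.25 / 0.4775 ≈ 400.52
  x_2 = (0.10·225 + 0.95·150) / 0.4775 = 165.00 / 0.4775 ≈ 345.55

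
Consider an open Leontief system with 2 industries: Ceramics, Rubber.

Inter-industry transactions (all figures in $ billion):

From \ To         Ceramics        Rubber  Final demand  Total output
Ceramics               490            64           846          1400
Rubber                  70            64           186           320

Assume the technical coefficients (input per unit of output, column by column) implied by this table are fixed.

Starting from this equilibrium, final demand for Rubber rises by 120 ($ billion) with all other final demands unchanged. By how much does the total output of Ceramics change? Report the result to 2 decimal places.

Technical coefficients a_ij = z_ij / X_j:
  a_CC = 490/1400 = 0.35, a_RC = 70/1400 = 0.05
  a_CR = 64/320 = 0.20, a_RR = 64/320 = 0.20
I − A =
  [   0.65    -0.20]
  [  -0.05     0.80]
det(I−A) = (0.65)(0.80) − (-0.20)(-0.05) = 0.5100
adj(I−A) = [[0.80, 0.20], [0.05, 0.65]]
(I − A)⁻¹ = adj(I−A) / det(I−A) ≈
  [   1.5686     0.3922]
  [   0.0980     1.2745]
Δx = (I − A)⁻¹ Δd with Δd having +120 in the Rubber component and 0 elsewhere.
So Δx_C = L_CR · (+120), where L_CR = adj(I−A)_CR / det(I−A) = 0.20 / 0.5100.
Δx_C = 0.20 × (+120) / 0.5100 = 24.00 / 0.5100 ≈ 47.06.

Δx_C = 47.06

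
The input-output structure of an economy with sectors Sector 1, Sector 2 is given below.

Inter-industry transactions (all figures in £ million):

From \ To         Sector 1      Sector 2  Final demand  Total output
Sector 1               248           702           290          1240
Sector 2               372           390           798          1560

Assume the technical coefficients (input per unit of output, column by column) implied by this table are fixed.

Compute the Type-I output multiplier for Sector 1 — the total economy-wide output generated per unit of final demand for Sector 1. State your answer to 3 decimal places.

Technical coefficients a_ij = z_ij / X_j:
  a_11 = 248/1240 = 0.20, a_21 = 372/1240 = 0.30
  a_12 = 702/1560 = 0.45, a_22 = 390/1560 = 0.25
I − A =
  [   0.80    -0.45]
  [  -0.30     0.75]
det(I−A) = (0.80)(0.75) − (-0.45)(-0.30) = 0.4650
adj(I−A) = [[0.75, 0.45], [0.30, 0.80]]
(I − A)⁻¹ = adj(I−A) / det(I−A) ≈
  [   1.6129     0.9677]
  [   0.6452     1.7204]
The output multiplier for sector j is the column-j sum of the Leontief inverse (I − A)⁻¹ = adj(I−A) / det(I−A).
Column 1 of adj(I−A): (0.75, 0.30); det(I−A) = 0.4650.
m_1 = (0.75 + 0.30) / 0.4650 = 1.05 / 0.4650 ≈ 2.258.

m_1 = 2.258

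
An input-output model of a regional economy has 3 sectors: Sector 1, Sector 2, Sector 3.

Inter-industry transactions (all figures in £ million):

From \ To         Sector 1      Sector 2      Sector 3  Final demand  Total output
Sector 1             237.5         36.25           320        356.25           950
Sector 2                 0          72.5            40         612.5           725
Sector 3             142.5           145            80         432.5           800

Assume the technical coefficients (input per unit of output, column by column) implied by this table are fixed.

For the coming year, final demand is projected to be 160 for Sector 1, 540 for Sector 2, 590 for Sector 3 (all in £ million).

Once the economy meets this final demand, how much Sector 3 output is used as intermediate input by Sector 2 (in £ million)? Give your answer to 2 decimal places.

z_32 = 130.28

Technical coefficients a_ij = z_ij / X_j:
  a_11 = 237.5/950 = 0.25, a_21 = 0/950 = 0.00, a_31 = 142.5/950 = 0.15
  a_12 = 36.25/725 = 0.05, a_22 = 72.5/725 = 0.10, a_32 = 145/725 = 0.20
  a_13 = 320/800 = 0.40, a_23 = 40/800 = 0.05, a_33 = 80/800 = 0.10
I − A =
  [   0.75    -0.05    -0.40]
  [   0.00     0.90    -0.05]
  [  -0.15    -0.20     0.90]
Cofactors of I−A, C_ij = (−1)^(i+j)·(minor ij) (rows/columns in the sector order above):
  C_11 = (0.90)(0.90) − (-0.05)(-0.20) = 0.8000
  C_12 = −[(0.00)(0.90) − (-0.05)(-0.15)] = 0.0075
  C_13 = (0.00)(-0.20) − (0.90)(-0.15) = 0.1350
  C_21 = −[(-0.05)(0.90) − (-0.40)(-0.20)] = 0.1250
  C_22 = (0.75)(0.90) − (-0.40)(-0.15) = 0.6150
  C_23 = −[(0.75)(-0.20) − (-0.05)(-0.15)] = 0.1575
  C_31 = (-0.05)(-0.05) − (-0.40)(0.90) = 0.3625
  C_32 = −[(0.75)(-0.05) − (-0.40)(0.00)] = 0.0375
  C_33 = (0.75)(0.90) − (-0.05)(0.00) = 0.6750
det(I−A) = Σ_j (I−A)_1j·C_1j = (0.75)(0.8000) + (-0.05)(0.0075) + (-0.40)(0.1350) = 0.545625
adj(I−A) = Cᵀ =
  [ 0.8000   0.1250   0.3625]
  [ 0.0075   0.6150   0.0375]
  [ 0.1350   0.1575   0.6750]
(I − A)⁻¹ = adj(I−A) / det(I−A) ≈
  [   1.4662     0.2291     0.6644]
  [   0.0137     1.1271     0.0687]
  [   0.2474     0.2887     1.2371]
First solve x = (I − A)⁻¹ d = adj(I−A)·d / det(I−A); in particular x_2 = (0.0075·160 + 0.6150·540 + 0.0375·590) / 0.545625 = 355.425 / 0.545625 ≈ 651.4089.
Intermediate flow from 3 to 2: z_32 = a_32 · x_2 = 0.20 × 355.425 / 0.545625 = 71.085 / 0.545625 ≈ 130.28.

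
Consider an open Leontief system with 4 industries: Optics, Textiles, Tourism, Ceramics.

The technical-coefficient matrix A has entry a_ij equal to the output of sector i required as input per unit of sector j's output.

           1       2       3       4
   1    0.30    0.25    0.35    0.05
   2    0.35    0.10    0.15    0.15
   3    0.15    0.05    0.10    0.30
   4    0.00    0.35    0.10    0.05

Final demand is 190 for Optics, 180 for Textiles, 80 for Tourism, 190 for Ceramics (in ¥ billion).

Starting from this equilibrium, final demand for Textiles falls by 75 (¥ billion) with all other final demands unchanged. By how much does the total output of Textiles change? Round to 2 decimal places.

Δx_2 = -121.75

I − A =
  [   0.70    -0.25    -0.35    -0.05]
  [  -0.35     0.90    -0.15    -0.15]
  [  -0.15    -0.05     0.90    -0.30]
  [   0.00    -0.35    -0.10     0.95]
Compute the cofactors C_ij = (−1)^(i+j)·(3×3 minor ij) of I−A; the adjugate is their transpose:
adj(I−A) = Cᵀ =
  [ 0.671625   0.275625   0.327375   0.182250]
  [ 0.312375   0.526875   0.228375   0.171750]
  [ 0.173750   0.145000   0.472500   0.181250]
  [ 0.133375   0.209375   0.133875   0.424000]
det(I−A) = Σ_j (I−A)_1j·C_1j = (0.70)(0.671625) + (-0.25)(0.312375) + (-0.35)(0.173750) + (-0.05)(0.133375) = 0.3245625
(I − A)⁻¹ = adj(I−A) / det(I−A) ≈
  [   2.0693     0.8492     1.0087     0.5615]
  [   0.9624     1.6233     0.7036     0.5292]
  [   0.5353     0.4468     1.4558     0.5584]
  [   0.4109     0.6451     0.4125     1.3064]
Δx = (I − A)⁻¹ Δd with Δd having -75 in the Textiles component and 0 elsewhere.
So Δx_2 = L_22 · (-75), where L_22 = adj(I−A)_22 / det(I−A) = 0.526875 / 0.3245625.
Δx_2 = 0.526875 × (-75) / 0.3245625 = -39.515625 / 0.3245625 ≈ -121.75.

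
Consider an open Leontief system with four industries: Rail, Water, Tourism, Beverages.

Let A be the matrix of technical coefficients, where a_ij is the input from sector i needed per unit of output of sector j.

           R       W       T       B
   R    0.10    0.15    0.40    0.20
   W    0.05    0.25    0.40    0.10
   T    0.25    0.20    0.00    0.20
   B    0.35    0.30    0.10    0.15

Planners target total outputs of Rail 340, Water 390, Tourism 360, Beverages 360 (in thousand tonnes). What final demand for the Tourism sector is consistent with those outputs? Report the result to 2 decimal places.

d_T = 125.00

I − A =
  [   0.90    -0.15    -0.40    -0.20]
  [  -0.05     0.75    -0.40    -0.10]
  [  -0.25    -0.20     1.00    -0.20]
  [  -0.35    -0.30    -0.10     0.85]
d = (I − A) x:
  d_R = (+0.90)·340 + (-0.15)·390 + (-0.40)·360 + (-0.20)·360 = 31.50
  d_W = (-0.05)·340 + (+0.75)·390 + (-0.40)·360 + (-0.10)·360 = 95.50
  d_T = (-0.25)·340 + (-0.20)·390 + (+1.00)·360 + (-0.20)·360 = 125.00
  d_B = (-0.35)·340 + (-0.30)·390 + (-0.10)·360 + (+0.85)·360 = 34.00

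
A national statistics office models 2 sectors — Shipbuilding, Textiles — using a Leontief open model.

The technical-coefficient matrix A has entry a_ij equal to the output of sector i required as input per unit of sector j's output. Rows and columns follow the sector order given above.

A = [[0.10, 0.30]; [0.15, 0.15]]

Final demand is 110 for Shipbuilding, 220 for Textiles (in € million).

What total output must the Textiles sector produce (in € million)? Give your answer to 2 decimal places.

I − A =
  [   0.90    -0.30]
  [  -0.15     0.85]
det(I−A) = (0.90)(0.85) − (-0.30)(-0.15) = 0.7200
adj(I−A) = [[0.85, 0.30], [0.15, 0.90]]
(I − A)⁻¹ = adj(I−A) / det(I−A) ≈
  [   1.1806     0.4167]
  [   0.2083     1.2500]
x = (I − A)⁻¹ d = adj(I−A)·d / det(I−A), with det(I−A) = 0.7200:
  x_S = (0.85·110 + 0.30·220) / 0.7200 = 159.50 / 0.7200 ≈ 221.53
  x_T = (0.15·110 + 0.90·220) / 0.7200 = 214.50 / 0.7200 ≈ 297.92

x_T = 297.92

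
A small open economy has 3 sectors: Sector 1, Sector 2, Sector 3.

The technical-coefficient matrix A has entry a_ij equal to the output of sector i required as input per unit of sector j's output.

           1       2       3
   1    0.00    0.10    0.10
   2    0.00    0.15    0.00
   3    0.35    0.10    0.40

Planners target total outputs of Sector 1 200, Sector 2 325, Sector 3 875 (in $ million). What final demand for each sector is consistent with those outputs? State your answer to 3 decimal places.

I − A =
  [   1.00    -0.10    -0.10]
  [   0.00     0.85     0.00]
  [  -0.35    -0.10     0.60]
d = (I − A) x:
  d_1 = (+1.00)·200 + (-0.10)·325 + (-0.10)·875 = 80.000
  d_2 = (+0.00)·200 + (+0.85)·325 + (+0.00)·875 = 276.250
  d_3 = (-0.35)·200 + (-0.10)·325 + (+0.60)·875 = 422.500

d_1 = 80.000, d_2 = 276.250, d_3 = 422.500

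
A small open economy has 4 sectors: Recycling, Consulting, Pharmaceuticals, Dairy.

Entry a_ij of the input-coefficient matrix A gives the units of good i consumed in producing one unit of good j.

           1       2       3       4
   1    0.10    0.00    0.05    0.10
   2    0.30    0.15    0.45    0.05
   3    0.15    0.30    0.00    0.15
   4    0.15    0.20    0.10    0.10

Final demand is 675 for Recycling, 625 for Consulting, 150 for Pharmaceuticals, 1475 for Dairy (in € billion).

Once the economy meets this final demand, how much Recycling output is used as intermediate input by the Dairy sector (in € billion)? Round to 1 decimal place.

z_14 = 238.4

I − A =
  [   0.90     0.00    -0.05    -0.10]
  [  -0.30     0.85    -0.45    -0.05]
  [  -0.15    -0.30     1.00    -0.15]
  [  -0.15    -0.20    -0.10     0.90]
Compute the cofactors C_ij = (−1)^(i+j)·(3×3 minor ij) of I−A; the adjugate is their transpose:
adj(I−A) = Cᵀ =
  [ 0.605750   0.038000   0.055250   0.078625]
  [ 0.344625   0.772125   0.379125   0.144375]
  [ 0.224625   0.268500   0.660750   0.150000]
  [ 0.202500   0.207750   0.166875   0.632625]
det(I−A) = Σ_j (I−A)_1j·C_1j = (0.90)(0.605750) + (0.00)(0.344625) + (-0.05)(0.224625) + (-0.10)(0.202500) = 0.51369375
(I − A)⁻¹ = adj(I−A) / det(I−A) ≈
  [   1.1792     0.0740     0.1076     0.1531]
  [   0.6709     1.5031     0.7380     0.2811]
  [   0.4373     0.5227     1.2863     0.2920]
  [   0.3942     0.4044     0.3249     1.2315]
First solve x = (I − A)⁻¹ d = adj(I−A)·d / det(I−A); in particular x_4 = (0.202500·675 + 0.207750·625 + 0.166875·150 + 0.632625·1475) / 0.51369375 = 1224.684375 / 0.51369375 ≈ 2384.075.
Intermediate flow from 1 to 4: z_14 = a_14 · x_4 = 0.10 × 1224.684375 / 0.51369375 = 122.4684375 / 0.51369375 ≈ 238.4.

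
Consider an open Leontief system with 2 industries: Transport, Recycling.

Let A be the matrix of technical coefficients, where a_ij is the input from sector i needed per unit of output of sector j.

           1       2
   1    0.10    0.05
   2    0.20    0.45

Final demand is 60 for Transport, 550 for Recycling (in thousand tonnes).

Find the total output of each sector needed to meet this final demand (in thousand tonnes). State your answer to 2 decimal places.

I − A =
  [   0.90    -0.05]
  [  -0.20     0.55]
det(I−A) = (0.90)(0.55) − (-0.05)(-0.20) = 0.4850
adj(I−A) = [[0.55, 0.05], [0.20, 0.90]]
(I − A)⁻¹ = adj(I−A) / det(I−A) ≈
  [   1.1340     0.1031]
  [   0.4124     1.8557]
x = (I − A)⁻¹ d = adj(I−A)·d / det(I−A), with det(I−A) = 0.4850:
  x_1 = (0.55·60 + 0.05·550) / 0.4850 = 60.50 / 0.4850 ≈ 124.74
  x_2 = (0.20·60 + 0.90·550) / 0.4850 = 507.00 / 0.4850 ≈ 1045.36

x_1 = 124.74, x_2 = 1045.36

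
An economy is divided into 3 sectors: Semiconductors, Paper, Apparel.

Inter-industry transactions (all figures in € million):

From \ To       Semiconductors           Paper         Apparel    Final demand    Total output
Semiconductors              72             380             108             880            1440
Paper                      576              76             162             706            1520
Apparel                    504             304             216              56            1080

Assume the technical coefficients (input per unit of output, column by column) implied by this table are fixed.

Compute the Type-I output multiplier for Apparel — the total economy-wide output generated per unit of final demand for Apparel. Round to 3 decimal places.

Technical coefficients a_ij = z_ij / X_j:
  a_11 = 72/1440 = 0.05, a_21 = 576/1440 = 0.40, a_31 = 504/1440 = 0.35
  a_12 = 380/1520 = 0.25, a_22 = 76/1520 = 0.05, a_32 = 304/1520 = 0.20
  a_13 = 108/1080 = 0.10, a_23 = 162/1080 = 0.15, a_33 = 216/1080 = 0.20
I − A =
  [   0.95    -0.25    -0.10]
  [  -0.40     0.95    -0.15]
  [  -0.35    -0.20     0.80]
Cofactors of I−A, C_ij = (−1)^(i+j)·(minor ij) (rows/columns in the sector order above):
  C_11 = (0.95)(0.80) − (-0.15)(-0.20) = 0.7300
  C_12 = −[(-0.40)(0.80) − (-0.15)(-0.35)] = 0.3725
  C_13 = (-0.40)(-0.20) − (0.95)(-0.35) = 0.4125
  C_21 = −[(-0.25)(0.80) − (-0.10)(-0.20)] = 0.2200
  C_22 = (0.95)(0.80) − (-0.10)(-0.35) = 0.7250
  C_23 = −[(0.95)(-0.20) − (-0.25)(-0.35)] = 0.2775
  C_31 = (-0.25)(-0.15) − (-0.10)(0.95) = 0.1325
  C_32 = −[(0.95)(-0.15) − (-0.10)(-0.40)] = 0.1825
  C_33 = (0.95)(0.95) − (-0.25)(-0.40) = 0.8025
det(I−A) = Σ_j (I−A)_1j·C_1j = (0.95)(0.7300) + (-0.25)(0.3725) + (-0.10)(0.4125) = 0.559125
adj(I−A) = Cᵀ =
  [ 0.7300   0.2200   0.1325]
  [ 0.3725   0.7250   0.1825]
  [ 0.4125   0.2775   0.8025]
(I − A)⁻¹ = adj(I−A) / det(I−A) ≈
  [   1.3056     0.3935     0.2370]
  [   0.6662     1.2967     0.3264]
  [   0.7378     0.4963     1.4353]
The output multiplier for sector j is the column-j sum of the Leontief inverse (I − A)⁻¹ = adj(I−A) / det(I−A).
Column 3 of adj(I−A): (0.1325, 0.1825, 0.8025); det(I−A) = 0.559125.
m_3 = (0.1325 + 0.1825 + 0.8025) / 0.559125 = 1.1175 / 0.559125 ≈ 1.999.

m_3 = 1.999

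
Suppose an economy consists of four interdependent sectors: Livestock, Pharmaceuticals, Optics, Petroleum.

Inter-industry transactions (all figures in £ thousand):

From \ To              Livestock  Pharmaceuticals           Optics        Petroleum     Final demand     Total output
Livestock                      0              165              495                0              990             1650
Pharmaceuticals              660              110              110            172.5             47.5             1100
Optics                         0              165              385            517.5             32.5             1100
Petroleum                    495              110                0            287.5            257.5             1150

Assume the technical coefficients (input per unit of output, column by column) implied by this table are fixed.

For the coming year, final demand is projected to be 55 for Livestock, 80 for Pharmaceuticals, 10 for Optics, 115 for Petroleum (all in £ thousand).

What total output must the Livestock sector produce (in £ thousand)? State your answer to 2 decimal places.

x_1 = 212.37

Technical coefficients a_ij = z_ij / X_j:
  a_11 = 0/1650 = 0.00, a_21 = 660/1650 = 0.40, a_31 = 0/1650 = 0.00, a_41 = 495/1650 = 0.30
  a_12 = 165/1100 = 0.15, a_22 = 110/1100 = 0.10, a_32 = 165/1100 = 0.15, a_42 = 110/1100 = 0.10
  a_13 = 495/1100 = 0.45, a_23 = 110/1100 = 0.10, a_33 = 385/1100 = 0.35, a_43 = 0/1100 = 0.00
  a_14 = 0/1150 = 0.00, a_24 = 172.5/1150 = 0.15, a_34 = 517.5/1150 = 0.45, a_44 = 287.5/1150 = 0.25
I − A =
  [   1.00    -0.15    -0.45     0.00]
  [  -0.40     0.90    -0.10    -0.15]
  [   0.00    -0.15     0.65    -0.45]
  [  -0.30    -0.10     0.00     0.75]
Compute the cofactors C_ij = (−1)^(i+j)·(3×3 minor ij) of I−A; the adjugate is their transpose:
adj(I−A) = Cᵀ =
  [ 0.41325   0.14400   0.30825   0.21375]
  [ 0.23775   0.42675   0.23025   0.22350]
  [ 0.19125   0.17775   0.60825   0.40050]
  [ 0.19700   0.11450   0.15400   0.50400]
det(I−A) = Σ_j (I−A)_1j·C_1j = (1.00)(0.41325) + (-0.15)(0.23775) + (-0.45)(0.19125) + (0.00)(0.19700) = 0.291525
(I − A)⁻¹ = adj(I−A) / det(I−A) ≈
  [   1.4175     0.4940     1.0574     0.7332]
  [   0.8155     1.4639     0.7898     0.7667]
  [   0.6560     0.6097     2.0864     1.3738]
  [   0.6758     0.3928     0.5283     1.7288]
x = (I − A)⁻¹ d = adj(I−A)·d / det(I−A), with det(I−A) = 0.291525:
  x_1 = (0.41325·55 + 0.14400·80 + 0.30825·10 + 0.21375·115) / 0.291525 = 61.9125 / 0.291525 ≈ 212.37
  x_2 = (0.23775·55 + 0.42675·80 + 0.23025·10 + 0.22350·115) / 0.291525 = 75.22125 / 0.291525 ≈ 258.03
  x_3 = (0.19125·55 + 0.17775·80 + 0.60825·10 + 0.40050·115) / 0.291525 = 76.87875 / 0.291525 ≈ 263.71
  x_4 = (0.19700·55 + 0.11450·80 + 0.15400·10 + 0.50400·115) / 0.291525 = 79.495 / 0.291525 ≈ 272.69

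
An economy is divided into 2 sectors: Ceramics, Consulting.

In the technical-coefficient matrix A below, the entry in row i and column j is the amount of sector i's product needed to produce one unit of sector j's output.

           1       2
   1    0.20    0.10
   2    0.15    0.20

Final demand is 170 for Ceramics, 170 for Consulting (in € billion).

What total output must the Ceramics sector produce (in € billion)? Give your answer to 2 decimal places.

I − A =
  [   0.80    -0.10]
  [  -0.15     0.80]
det(I−A) = (0.80)(0.80) − (-0.10)(-0.15) = 0.6250
adj(I−A) = [[0.80, 0.10], [0.15, 0.80]]
(I − A)⁻¹ = adj(I−A) / det(I−A) ≈
  [   1.2800     0.1600]
  [   0.2400     1.2800]
x = (I − A)⁻¹ d = adj(I−A)·d / det(I−A), with det(I−A) = 0.6250:
  x_1 = (0.80·170 + 0.10·170) / 0.6250 = 153.00 / 0.6250 = 244.80
  x_2 = (0.15·170 + 0.80·170) / 0.6250 = 161.50 / 0.6250 = 258.40

x_1 = 244.80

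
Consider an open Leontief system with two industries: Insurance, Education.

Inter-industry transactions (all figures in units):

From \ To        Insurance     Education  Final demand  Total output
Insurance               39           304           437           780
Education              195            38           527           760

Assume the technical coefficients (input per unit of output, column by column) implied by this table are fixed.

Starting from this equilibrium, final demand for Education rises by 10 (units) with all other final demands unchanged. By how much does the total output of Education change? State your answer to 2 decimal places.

Technical coefficients a_ij = z_ij / X_j:
  a_11 = 39/780 = 0.05, a_21 = 195/780 = 0.25
  a_12 = 304/760 = 0.40, a_22 = 38/760 = 0.05
I − A =
  [   0.95    -0.40]
  [  -0.25     0.95]
det(I−A) = (0.95)(0.95) − (-0.40)(-0.25) = 0.8025
adj(I−A) = [[0.95, 0.40], [0.25, 0.95]]
(I − A)⁻¹ = adj(I−A) / det(I−A) ≈
  [   1.1838     0.4984]
  [   0.3115     1.1838]
Δx = (I − A)⁻¹ Δd with Δd having +10 in the Education component and 0 elsewhere.
So Δx_2 = L_22 · (+10), where L_22 = adj(I−A)_22 / det(I−A) = 0.95 / 0.8025.
Δx_2 = 0.95 × (+10) / 0.8025 = 9.50 / 0.8025 ≈ 11.84.

Δx_2 = 11.84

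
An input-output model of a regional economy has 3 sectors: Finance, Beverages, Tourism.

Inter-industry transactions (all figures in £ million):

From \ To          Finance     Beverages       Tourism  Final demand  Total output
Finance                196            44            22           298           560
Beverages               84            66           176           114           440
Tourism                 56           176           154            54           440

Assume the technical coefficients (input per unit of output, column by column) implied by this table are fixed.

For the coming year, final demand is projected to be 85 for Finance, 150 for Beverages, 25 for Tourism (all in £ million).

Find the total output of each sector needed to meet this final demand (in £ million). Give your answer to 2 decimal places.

x_1 = 205.77, x_2 = 345.97, x_3 = 283.02

Technical coefficients a_ij = z_ij / X_j:
  a_11 = 196/560 = 0.35, a_21 = 84/560 = 0.15, a_31 = 56/560 = 0.10
  a_12 = 44/440 = 0.10, a_22 = 66/440 = 0.15, a_32 = 176/440 = 0.40
  a_13 = 22/440 = 0.05, a_23 = 176/440 = 0.40, a_33 = 154/440 = 0.35
I − A =
  [   0.65    -0.10    -0.05]
  [  -0.15     0.85    -0.40]
  [  -0.10    -0.40     0.65]
Cofactors of I−A, C_ij = (−1)^(i+j)·(minor ij) (rows/columns in the sector order above):
  C_11 = (0.85)(0.65) − (-0.40)(-0.40) = 0.3925
  C_12 = −[(-0.15)(0.65) − (-0.40)(-0.10)] = 0.1375
  C_13 = (-0.15)(-0.40) − (0.85)(-0.10) = 0.1450
  C_21 = −[(-0.10)(0.65) − (-0.05)(-0.40)] = 0.0850
  C_22 = (0.65)(0.65) − (-0.05)(-0.10) = 0.4175
  C_23 = −[(0.65)(-0.40) − (-0.10)(-0.10)] = 0.2700
  C_31 = (-0.10)(-0.40) − (-0.05)(0.85) = 0.0825
  C_32 = −[(0.65)(-0.40) − (-0.05)(-0.15)] = 0.2675
  C_33 = (0.65)(0.85) − (-0.10)(-0.15) = 0.5375
det(I−A) = Σ_j (I−A)_1j·C_1j = (0.65)(0.3925) + (-0.10)(0.1375) + (-0.05)(0.1450) = 0.234125
adj(I−A) = Cᵀ =
  [ 0.3925   0.0850   0.0825]
  [ 0.1375   0.4175   0.2675]
  [ 0.1450   0.2700   0.5375]
(I − A)⁻¹ = adj(I−A) / det(I−A) ≈
  [   1.6765     0.3631     0.3524]
  [   0.5873     1.7832     1.1426]
  [   0.6193     1.1532     2.2958]
x = (I − A)⁻¹ d = adj(I−A)·d / det(I−A), with det(I−A) = 0.234125:
  x_1 = (0.3925·85 + 0.0850·150 + 0.0825·25) / 0.234125 = 48.175 / 0.234125 ≈ 205.77
  x_2 = (0.1375·85 + 0.4175·150 + 0.2675·25) / 0.234125 = 81.00 / 0.234125 ≈ 345.97
  x_3 = (0.1450·85 + 0.2700·150 + 0.5375·25) / 0.234125 = 66.2625 / 0.234125 ≈ 283.02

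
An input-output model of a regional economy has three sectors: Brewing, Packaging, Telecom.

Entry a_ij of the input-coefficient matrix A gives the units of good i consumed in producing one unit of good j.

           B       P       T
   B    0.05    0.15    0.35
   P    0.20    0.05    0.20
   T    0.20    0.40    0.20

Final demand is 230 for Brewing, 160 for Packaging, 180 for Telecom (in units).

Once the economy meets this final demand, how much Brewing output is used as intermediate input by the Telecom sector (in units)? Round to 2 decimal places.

I − A =
  [   0.95    -0.15    -0.35]
  [  -0.20     0.95    -0.20]
  [  -0.20    -0.40     0.80]
Cofactors of I−A, C_ij = (−1)^(i+j)·(minor ij) (rows/columns in the sector order above):
  C_11 = (0.95)(0.80) − (-0.20)(-0.40) = 0.6800
  C_12 = −[(-0.20)(0.80) − (-0.20)(-0.20)] = 0.2000
  C_13 = (-0.20)(-0.40) − (0.95)(-0.20) = 0.2700
  C_21 = −[(-0.15)(0.80) − (-0.35)(-0.40)] = 0.2600
  C_22 = (0.95)(0.80) − (-0.35)(-0.20) = 0.6900
  C_23 = −[(0.95)(-0.40) − (-0.15)(-0.20)] = 0.4100
  C_31 = (-0.15)(-0.20) − (-0.35)(0.95) = 0.3625
  C_32 = −[(0.95)(-0.20) − (-0.35)(-0.20)] = 0.2600
  C_33 = (0.95)(0.95) − (-0.15)(-0.20) = 0.8725
det(I−A) = Σ_j (I−A)_1j·C_1j = (0.95)(0.6800) + (-0.15)(0.2000) + (-0.35)(0.2700) = 0.5215
adj(I−A) = Cᵀ =
  [ 0.6800   0.2600   0.3625]
  [ 0.2000   0.6900   0.2600]
  [ 0.2700   0.4100   0.8725]
(I − A)⁻¹ = adj(I−A) / det(I−A) ≈
  [   1.3039     0.4986     0.6951]
  [   0.3835     1.3231     0.4986]
  [   0.5177     0.7862     1.6731]
First solve x = (I − A)⁻¹ d = adj(I−A)·d / det(I−A); in particular x_T = (0.2700·230 + 0.4100·160 + 0.8725·180) / 0.5215 = 284.75 / 0.5215 ≈ 546.0211.
Intermediate flow from B to T: z_BT = a_BT · x_T = 0.35 × 284.75 / 0.5215 = 99.6625 / 0.5215 ≈ 191.11.

z_BT = 191.11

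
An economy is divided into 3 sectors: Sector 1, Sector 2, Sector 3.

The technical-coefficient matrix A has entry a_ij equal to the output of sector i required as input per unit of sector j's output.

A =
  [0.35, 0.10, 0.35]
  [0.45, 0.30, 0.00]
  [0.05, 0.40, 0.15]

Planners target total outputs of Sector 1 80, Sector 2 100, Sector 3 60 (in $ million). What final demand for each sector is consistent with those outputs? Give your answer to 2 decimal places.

I − A =
  [   0.65    -0.10    -0.35]
  [  -0.45     0.70     0.00]
  [  -0.05    -0.40     0.85]
d = (I − A) x:
  d_1 = (+0.65)·80 + (-0.10)·100 + (-0.35)·60 = 21.00
  d_2 = (-0.45)·80 + (+0.70)·100 + (+0.00)·60 = 34.00
  d_3 = (-0.05)·80 + (-0.40)·100 + (+0.85)·60 = 7.00

d_1 = 21.00, d_2 = 34.00, d_3 = 7.00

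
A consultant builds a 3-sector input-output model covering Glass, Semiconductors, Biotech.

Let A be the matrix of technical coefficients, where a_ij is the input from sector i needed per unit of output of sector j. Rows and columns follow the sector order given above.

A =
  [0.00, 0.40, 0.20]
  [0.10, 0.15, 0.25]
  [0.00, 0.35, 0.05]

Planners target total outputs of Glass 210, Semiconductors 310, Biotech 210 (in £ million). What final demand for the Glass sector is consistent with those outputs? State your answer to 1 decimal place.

d_G = 44.0

I − A =
  [   1.00    -0.40    -0.20]
  [  -0.10     0.85    -0.25]
  [   0.00    -0.35     0.95]
d = (I − A) x:
  d_G = (+1.00)·210 + (-0.40)·310 + (-0.20)·210 = 44.0
  d_S = (-0.10)·210 + (+0.85)·310 + (-0.25)·210 = 190.0
  d_B = (+0.00)·210 + (-0.35)·310 + (+0.95)·210 = 91.0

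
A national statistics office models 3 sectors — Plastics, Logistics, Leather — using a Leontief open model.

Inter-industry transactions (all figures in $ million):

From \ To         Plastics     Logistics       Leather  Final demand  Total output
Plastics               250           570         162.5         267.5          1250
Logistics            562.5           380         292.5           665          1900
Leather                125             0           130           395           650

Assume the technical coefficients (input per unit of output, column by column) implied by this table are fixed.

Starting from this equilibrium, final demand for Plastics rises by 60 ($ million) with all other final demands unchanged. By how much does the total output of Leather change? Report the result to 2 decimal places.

Δx_3 = 12.96

Technical coefficients a_ij = z_ij / X_j:
  a_11 = 250/1250 = 0.20, a_21 = 562.5/1250 = 0.45, a_31 = 125/1250 = 0.10
  a_12 = 570/1900 = 0.30, a_22 = 380/1900 = 0.20, a_32 = 0/1900 = 0.00
  a_13 = 162.5/650 = 0.25, a_23 = 292.5/650 = 0.45, a_33 = 130/650 = 0.20
I − A =
  [   0.80    -0.30    -0.25]
  [  -0.45     0.80    -0.45]
  [  -0.10     0.00     0.80]
Cofactors of I−A, C_ij = (−1)^(i+j)·(minor ij) (rows/columns in the sector order above):
  C_11 = (0.80)(0.80) − (-0.45)(0.00) = 0.6400
  C_12 = −[(-0.45)(0.80) − (-0.45)(-0.10)] = 0.4050
  C_13 = (-0.45)(0.00) − (0.80)(-0.10) = 0.0800
  C_21 = −[(-0.30)(0.80) − (-0.25)(0.00)] = 0.2400
  C_22 = (0.80)(0.80) − (-0.25)(-0.10) = 0.6150
  C_23 = −[(0.80)(0.00) − (-0.30)(-0.10)] = 0.0300
  C_31 = (-0.30)(-0.45) − (-0.25)(0.80) = 0.3350
  C_32 = −[(0.80)(-0.45) − (-0.25)(-0.45)] = 0.4725
  C_33 = (0.80)(0.80) − (-0.30)(-0.45) = 0.5050
det(I−A) = Σ_j (I−A)_1j·C_1j = (0.80)(0.6400) + (-0.30)(0.4050) + (-0.25)(0.0800) = 0.3705
adj(I−A) = Cᵀ =
  [ 0.6400   0.2400   0.3350]
  [ 0.4050   0.6150   0.4725]
  [ 0.0800   0.0300   0.5050]
(I − A)⁻¹ = adj(I−A) / det(I−A) ≈
  [   1.7274     0.6478     0.9042]
  [   1.0931     1.6599     1.2753]
  [   0.2159     0.0810     1.3630]
Δx = (I − A)⁻¹ Δd with Δd having +60 in the Plastics component and 0 elsewhere.
So Δx_3 = L_31 · (+60), where L_31 = adj(I−A)_31 / det(I−A) = 0.0800 / 0.3705.
Δx_3 = 0.0800 × (+60) / 0.3705 = 4.80 / 0.3705 ≈ 12.96.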